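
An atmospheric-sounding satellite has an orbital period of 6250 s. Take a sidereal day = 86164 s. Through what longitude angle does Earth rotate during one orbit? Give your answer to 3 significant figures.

26.1°

During one orbit Earth rotates (6250.0 / 86164) × 360° = 26.11°.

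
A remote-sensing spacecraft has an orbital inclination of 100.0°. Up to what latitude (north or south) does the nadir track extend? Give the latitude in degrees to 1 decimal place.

80.0°

Retrograde orbit: the ground track reaches ±(180° − i) = ±(180 − 100.0) = ±80.0°.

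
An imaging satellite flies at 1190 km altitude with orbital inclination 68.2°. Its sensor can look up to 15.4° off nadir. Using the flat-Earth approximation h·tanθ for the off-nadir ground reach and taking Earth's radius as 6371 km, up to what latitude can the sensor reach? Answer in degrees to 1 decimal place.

For a prograde orbit the ground track reaches latitude ±i = ±68.2°.
Sensor half-swath on the ground ≈ 1190·tan(15.4°) = 328 km = 2.95° of latitude.
Maximum observable latitude ≈ 68.2 + 2.95 = 71.1°.

71.1°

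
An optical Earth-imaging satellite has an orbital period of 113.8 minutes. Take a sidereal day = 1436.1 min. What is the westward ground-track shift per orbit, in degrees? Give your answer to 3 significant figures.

28.5°

T = 113.8 min = 6828.0 s.
During one orbit Earth rotates (6828.0 / 86166) × 360° = 28.53°.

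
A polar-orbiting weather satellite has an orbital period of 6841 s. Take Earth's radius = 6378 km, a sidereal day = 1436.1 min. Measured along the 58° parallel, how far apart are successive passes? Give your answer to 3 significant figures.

1690 km

Node shift per orbit = (6841.0/86166) × 360° = 28.58°.
Equatorial spacing = 28.58 × 111.3 km/° = 3182 km.
At 58° latitude, spacing = 3182 × cos(58°) = 1686 km.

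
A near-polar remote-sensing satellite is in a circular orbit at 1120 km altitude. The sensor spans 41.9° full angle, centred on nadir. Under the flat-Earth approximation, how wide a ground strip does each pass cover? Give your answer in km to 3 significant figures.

858 km

Half-angle = 41.9°/2 = 20.95°.
Swath width ≈ 2h·tan(θ/2) = 2 × 1120 × tan(20.95°) = 857.6 km.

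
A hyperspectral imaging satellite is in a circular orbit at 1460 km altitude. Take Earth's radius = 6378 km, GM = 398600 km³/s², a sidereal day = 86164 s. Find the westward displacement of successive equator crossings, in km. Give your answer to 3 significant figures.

Semi-major axis a = 6378 + 1460 = 7838 km. Period T = 2π√(a³/μ) = 2π√(7838³/398600) = 6905.9 s = 115.10 min.
During one orbit Earth rotates (6905.9 / 86164) × 360° = 28.85°.
At the equator that is 28.85° × (2π·6378/360) km/° = 28.85 × 111.3 = 3212 km.

3210 km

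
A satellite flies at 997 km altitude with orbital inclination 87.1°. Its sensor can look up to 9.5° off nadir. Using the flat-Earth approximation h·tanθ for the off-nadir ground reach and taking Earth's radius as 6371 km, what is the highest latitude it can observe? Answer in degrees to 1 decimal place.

88.6°

For a prograde orbit the ground track reaches latitude ±i = ±87.1°.
Sensor half-swath on the ground ≈ 997·tan(9.5°) = 167 km = 1.50° of latitude.
Maximum observable latitude ≈ 87.1 + 1.50 = 88.6°.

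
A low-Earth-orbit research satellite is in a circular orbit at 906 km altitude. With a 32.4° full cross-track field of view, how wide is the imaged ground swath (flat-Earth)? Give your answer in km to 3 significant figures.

526 km

Half-angle = 32.4°/2 = 16.2°.
Swath width ≈ 2h·tan(θ/2) = 2 × 906 × tan(16.2°) = 526.4 km.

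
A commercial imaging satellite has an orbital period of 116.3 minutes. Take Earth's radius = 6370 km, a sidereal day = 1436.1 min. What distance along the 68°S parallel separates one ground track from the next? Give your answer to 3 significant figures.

T = 116.3 min = 6978.0 s.
Node shift per orbit = (6978.0/86166) × 360° = 29.15°.
Equatorial spacing = 29.15 × 111.2 km/° = 3241 km.
At 68° latitude, spacing = 3241 × cos(68°) = 1214 km.

1210 km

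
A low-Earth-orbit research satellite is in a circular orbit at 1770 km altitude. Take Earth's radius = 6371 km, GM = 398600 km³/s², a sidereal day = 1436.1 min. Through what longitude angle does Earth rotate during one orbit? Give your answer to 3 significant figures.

30.5°

Semi-major axis a = 6371 + 1770 = 8141 km. Period T = 2π√(a³/μ) = 2π√(8141³/398600) = 7310.2 s = 121.84 min.
During one orbit Earth rotates (7310.2 / 86166) × 360° = 30.54°.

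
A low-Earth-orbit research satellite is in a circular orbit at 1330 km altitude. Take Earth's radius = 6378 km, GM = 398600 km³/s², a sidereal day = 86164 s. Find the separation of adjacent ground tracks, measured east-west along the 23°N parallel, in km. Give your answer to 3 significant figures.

Semi-major axis a = 6378 + 1330 = 7708 km. Period T = 2π√(a³/μ) = 2π√(7708³/398600) = 6734.8 s = 112.25 min.
Node shift per orbit = (6734.8/86164) × 360° = 28.14°.
Equatorial spacing = 28.14 × 111.3 km/° = 3132 km.
At 23° latitude, spacing = 3132 × cos(23°) = 2883 km.

2880 km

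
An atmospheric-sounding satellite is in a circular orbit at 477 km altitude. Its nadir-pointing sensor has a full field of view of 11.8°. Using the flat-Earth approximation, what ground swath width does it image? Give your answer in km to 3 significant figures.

Half-angle = 11.8°/2 = 5.9°.
Swath width ≈ 2h·tan(θ/2) = 2 × 477 × tan(5.9°) = 98.6 km.

98.6 km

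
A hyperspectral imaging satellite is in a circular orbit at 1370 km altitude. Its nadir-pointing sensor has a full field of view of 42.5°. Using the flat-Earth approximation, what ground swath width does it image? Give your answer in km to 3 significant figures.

Half-angle = 42.5°/2 = 21.25°.
Swath width ≈ 2h·tan(θ/2) = 2 × 1370 × tan(21.25°) = 1065.5 km.

1070 km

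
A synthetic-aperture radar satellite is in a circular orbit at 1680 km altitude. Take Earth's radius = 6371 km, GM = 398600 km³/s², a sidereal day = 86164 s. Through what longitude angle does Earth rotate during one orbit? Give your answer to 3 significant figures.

30.0°

Semi-major axis a = 6371 + 1680 = 8051 km. Period T = 2π√(a³/μ) = 2π√(8051³/398600) = 7189.3 s = 119.82 min.
During one orbit Earth rotates (7189.3 / 86164) × 360° = 30.04°.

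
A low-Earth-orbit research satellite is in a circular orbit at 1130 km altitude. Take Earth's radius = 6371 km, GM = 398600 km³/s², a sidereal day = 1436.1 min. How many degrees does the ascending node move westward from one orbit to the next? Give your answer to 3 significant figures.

27.0°

Semi-major axis a = 6371 + 1130 = 7501 km. Period T = 2π√(a³/μ) = 2π√(7501³/398600) = 6465.3 s = 107.76 min.
During one orbit Earth rotates (6465.3 / 86166) × 360° = 27.01°.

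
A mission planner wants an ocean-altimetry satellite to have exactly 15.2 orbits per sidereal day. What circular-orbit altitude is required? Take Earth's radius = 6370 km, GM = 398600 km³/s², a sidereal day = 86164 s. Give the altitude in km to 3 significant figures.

Required period T = 86164 / 15.2 = 5668.7 s.
From T = 2π√(a³/μ): a = (μ T²/4π²)^(1/3) = (398600 × 5668.7² / 4π²)^(1/3) = 6871 km.
Altitude h = a − R = 6871 − 6370 = 501 km.

501 km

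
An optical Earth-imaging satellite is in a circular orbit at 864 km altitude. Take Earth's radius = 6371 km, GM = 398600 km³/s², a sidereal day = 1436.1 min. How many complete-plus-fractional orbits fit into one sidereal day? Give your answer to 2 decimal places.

Semi-major axis a = 6371 + 864 = 7235 km. Period T = 2π√(a³/μ) = 2π√(7235³/398600) = 6124.5 s = 102.07 min.
Orbits per sidereal day = 86166 / 6124.5 = 14.069.

14.07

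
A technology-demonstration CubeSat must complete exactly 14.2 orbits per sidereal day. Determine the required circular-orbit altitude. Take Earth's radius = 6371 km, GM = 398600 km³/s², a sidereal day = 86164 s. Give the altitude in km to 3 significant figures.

Required period T = 86164 / 14.2 = 6067.9 s.
From T = 2π√(a³/μ): a = (μ T²/4π²)^(1/3) = (398600 × 6067.9² / 4π²)^(1/3) = 7190 km.
Altitude h = a − R = 7190 − 6371 = 819 km.

819 km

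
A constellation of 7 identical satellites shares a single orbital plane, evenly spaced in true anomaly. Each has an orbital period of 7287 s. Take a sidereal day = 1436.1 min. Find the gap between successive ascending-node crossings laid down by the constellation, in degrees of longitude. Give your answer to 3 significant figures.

Single-satellite node shift = (7287.0/86166) × 360° = 30.44°.
With 7 satellites evenly phased, successive equator crossings are 30.44/7 = 4.349° apart.

4.35°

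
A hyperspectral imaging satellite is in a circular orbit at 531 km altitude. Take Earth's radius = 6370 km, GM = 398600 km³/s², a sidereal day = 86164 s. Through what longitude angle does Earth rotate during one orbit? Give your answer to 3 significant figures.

Semi-major axis a = 6370 + 531 = 6901 km. Period T = 2π√(a³/μ) = 2π√(6901³/398600) = 5705.3 s = 95.09 min.
During one orbit Earth rotates (5705.3 / 86164) × 360° = 23.84°.

23.8°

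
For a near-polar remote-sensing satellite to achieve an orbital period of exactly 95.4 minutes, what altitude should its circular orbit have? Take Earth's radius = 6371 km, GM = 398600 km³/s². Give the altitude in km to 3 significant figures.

545 km

T = 95.4 min = 5724.0 s.
From T = 2π√(a³/μ): a = (μ T²/4π²)^(1/3) = (398600 × 5724.0² / 4π²)^(1/3) = 6916 km.
Altitude h = a − R = 6916 − 6371 = 545 km.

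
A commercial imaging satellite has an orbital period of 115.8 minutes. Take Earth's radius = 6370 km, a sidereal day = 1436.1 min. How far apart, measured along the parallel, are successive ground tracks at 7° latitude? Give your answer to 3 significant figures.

T = 115.8 min = 6948.0 s.
Node shift per orbit = (6948.0/86166) × 360° = 29.03°.
Equatorial spacing = 29.03 × 111.2 km/° = 3227 km.
At 7° latitude, spacing = 3227 × cos(7°) = 3203 km.

3200 km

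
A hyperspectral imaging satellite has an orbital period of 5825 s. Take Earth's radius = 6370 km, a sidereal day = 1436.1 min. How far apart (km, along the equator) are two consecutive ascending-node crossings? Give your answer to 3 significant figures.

2710 km

During one orbit Earth rotates (5825.0 / 86166) × 360° = 24.34°.
At the equator that is 24.34° × (2π·6370/360) km/° = 24.34 × 111.2 = 2706 km.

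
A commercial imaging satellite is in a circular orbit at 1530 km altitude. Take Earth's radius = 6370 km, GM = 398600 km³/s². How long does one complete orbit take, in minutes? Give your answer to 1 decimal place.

116.5 min

Semi-major axis a = 6370 + 1530 = 7900 km. Period T = 2π√(a³/μ) = 2π√(7900³/398600) = 6988.0 s = 116.47 min.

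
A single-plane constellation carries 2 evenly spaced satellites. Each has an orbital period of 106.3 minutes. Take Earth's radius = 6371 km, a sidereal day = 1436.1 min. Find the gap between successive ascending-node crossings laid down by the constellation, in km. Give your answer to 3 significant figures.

T = 106.3 min = 6378.0 s.
Single-satellite node shift = (6378.0/86166) × 360° = 26.65°.
With 2 satellites evenly phased, successive equator crossings are 26.65/2 = 13.324° apart.
That is 13.324 × 111.2 = 1482 km at the equator.

1480 km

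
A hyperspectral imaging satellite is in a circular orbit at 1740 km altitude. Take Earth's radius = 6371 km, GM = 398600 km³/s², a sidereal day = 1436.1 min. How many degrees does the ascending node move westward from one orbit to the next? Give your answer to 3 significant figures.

30.4°

Semi-major axis a = 6371 + 1740 = 8111 km. Period T = 2π√(a³/μ) = 2π√(8111³/398600) = 7269.8 s = 121.16 min.
During one orbit Earth rotates (7269.8 / 86166) × 360° = 30.37°.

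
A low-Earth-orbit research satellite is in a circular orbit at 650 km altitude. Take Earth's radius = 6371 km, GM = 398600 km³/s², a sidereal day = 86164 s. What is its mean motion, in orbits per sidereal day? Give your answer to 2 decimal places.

Semi-major axis a = 6371 + 650 = 7021 km. Period T = 2π√(a³/μ) = 2π√(7021³/398600) = 5854.8 s = 97.58 min.
Orbits per sidereal day = 86164 / 5854.8 = 14.717.

14.72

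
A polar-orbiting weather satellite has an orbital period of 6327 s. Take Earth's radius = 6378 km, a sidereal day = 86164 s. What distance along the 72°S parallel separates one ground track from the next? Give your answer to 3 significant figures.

Node shift per orbit = (6327.0/86164) × 360° = 26.43°.
Equatorial spacing = 26.43 × 111.3 km/° = 2943 km.
At 72° latitude, spacing = 2943 × cos(72°) = 909 km.

909 km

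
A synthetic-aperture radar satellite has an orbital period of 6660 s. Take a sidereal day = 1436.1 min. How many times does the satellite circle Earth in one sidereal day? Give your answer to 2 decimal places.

Orbits per sidereal day = 86166 / 6660.0 = 12.938.

12.94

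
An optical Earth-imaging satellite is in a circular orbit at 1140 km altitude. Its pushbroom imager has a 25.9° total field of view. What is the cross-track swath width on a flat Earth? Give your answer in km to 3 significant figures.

Half-angle = 25.9°/2 = 12.95°.
Swath width ≈ 2h·tan(θ/2) = 2 × 1140 × tan(12.95°) = 524.3 km.

524 km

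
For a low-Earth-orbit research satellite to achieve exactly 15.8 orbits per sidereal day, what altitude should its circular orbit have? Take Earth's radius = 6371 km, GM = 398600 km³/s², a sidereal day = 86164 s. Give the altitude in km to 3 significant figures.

325 km

Required period T = 86164 / 15.8 = 5453.4 s.
From T = 2π√(a³/μ): a = (μ T²/4π²)^(1/3) = (398600 × 5453.4² / 4π²)^(1/3) = 6696 km.
Altitude h = a − R = 6696 − 6371 = 325 km.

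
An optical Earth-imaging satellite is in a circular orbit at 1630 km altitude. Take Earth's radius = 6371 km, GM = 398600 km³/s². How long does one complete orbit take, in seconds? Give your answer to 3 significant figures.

Semi-major axis a = 6371 + 1630 = 8001 km. Period T = 2π√(a³/μ) = 2π√(8001³/398600) = 7122.4 s = 118.71 min.

7120 seconds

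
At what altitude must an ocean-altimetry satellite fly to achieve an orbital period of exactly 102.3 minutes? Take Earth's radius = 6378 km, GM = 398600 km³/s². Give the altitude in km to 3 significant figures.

868 km

T = 102.3 min = 6138.0 s.
From T = 2π√(a³/μ): a = (μ T²/4π²)^(1/3) = (398600 × 6138.0² / 4π²)^(1/3) = 7246 km.
Altitude h = a − R = 7246 − 6378 = 868 km.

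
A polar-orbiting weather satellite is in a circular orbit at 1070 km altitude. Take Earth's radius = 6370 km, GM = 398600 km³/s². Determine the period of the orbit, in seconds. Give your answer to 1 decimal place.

6386.6 seconds

Semi-major axis a = 6370 + 1070 = 7440 km. Period T = 2π√(a³/μ) = 2π√(7440³/398600) = 6386.6 s = 106.44 min.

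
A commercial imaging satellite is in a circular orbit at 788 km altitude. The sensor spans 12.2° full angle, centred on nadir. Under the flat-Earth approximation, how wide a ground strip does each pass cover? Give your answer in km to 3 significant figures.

168 km

Half-angle = 12.2°/2 = 6.1°.
Swath width ≈ 2h·tan(θ/2) = 2 × 788 × tan(6.1°) = 168.4 km.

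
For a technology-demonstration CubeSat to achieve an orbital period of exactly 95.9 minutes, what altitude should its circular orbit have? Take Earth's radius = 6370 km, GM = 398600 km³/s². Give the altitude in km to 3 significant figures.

570 km

T = 95.9 min = 5754.0 s.
From T = 2π√(a³/μ): a = (μ T²/4π²)^(1/3) = (398600 × 5754.0² / 4π²)^(1/3) = 6940 km.
Altitude h = a − R = 6940 − 6370 = 570 km.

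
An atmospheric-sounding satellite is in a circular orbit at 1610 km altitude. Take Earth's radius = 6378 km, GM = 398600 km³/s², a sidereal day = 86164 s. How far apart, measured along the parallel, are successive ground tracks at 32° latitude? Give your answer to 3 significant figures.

Semi-major axis a = 6378 + 1610 = 7988 km. Period T = 2π√(a³/μ) = 2π√(7988³/398600) = 7105.1 s = 118.42 min.
Node shift per orbit = (7105.1/86164) × 360° = 29.69°.
Equatorial spacing = 29.69 × 111.3 km/° = 3305 km.
At 32° latitude, spacing = 3305 × cos(32°) = 2802 km.

2800 km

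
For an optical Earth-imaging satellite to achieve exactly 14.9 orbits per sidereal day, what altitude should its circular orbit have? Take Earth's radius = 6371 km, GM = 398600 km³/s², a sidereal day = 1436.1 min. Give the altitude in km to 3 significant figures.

Required period T = 86166 / 14.9 = 5783.0 s.
From T = 2π√(a³/μ): a = (μ T²/4π²)^(1/3) = (398600 × 5783.0² / 4π²)^(1/3) = 6963 km.
Altitude h = a − R = 6963 − 6371 = 592 km.

592 km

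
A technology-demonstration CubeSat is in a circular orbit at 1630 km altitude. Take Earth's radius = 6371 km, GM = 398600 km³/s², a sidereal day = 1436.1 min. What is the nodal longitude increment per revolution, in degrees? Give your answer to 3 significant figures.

Semi-major axis a = 6371 + 1630 = 8001 km. Period T = 2π√(a³/μ) = 2π√(8001³/398600) = 7122.4 s = 118.71 min.
During one orbit Earth rotates (7122.4 / 86166) × 360° = 29.76°.

29.8°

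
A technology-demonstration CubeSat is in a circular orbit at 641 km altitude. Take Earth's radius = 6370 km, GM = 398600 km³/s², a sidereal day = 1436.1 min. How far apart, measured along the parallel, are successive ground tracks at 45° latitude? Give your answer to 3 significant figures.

Semi-major axis a = 6370 + 641 = 7011 km. Period T = 2π√(a³/μ) = 2π√(7011³/398600) = 5842.3 s = 97.37 min.
Node shift per orbit = (5842.3/86166) × 360° = 24.41°.
Equatorial spacing = 24.41 × 111.2 km/° = 2714 km.
At 45° latitude, spacing = 2714 × cos(45°) = 1919 km.

1920 km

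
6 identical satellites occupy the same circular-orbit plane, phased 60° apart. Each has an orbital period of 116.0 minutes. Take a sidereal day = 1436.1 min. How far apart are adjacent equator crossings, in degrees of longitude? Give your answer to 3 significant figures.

T = 116.0 min = 6960.0 s.
Single-satellite node shift = (6960.0/86166) × 360° = 29.08°.
With 6 satellites evenly phased, successive equator crossings are 29.08/6 = 4.846° apart.

4.85°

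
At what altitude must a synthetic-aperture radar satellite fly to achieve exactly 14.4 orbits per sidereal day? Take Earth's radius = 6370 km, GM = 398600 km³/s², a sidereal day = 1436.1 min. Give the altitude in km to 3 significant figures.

Required period T = 86166 / 14.4 = 5983.8 s.
From T = 2π√(a³/μ): a = (μ T²/4π²)^(1/3) = (398600 × 5983.8² / 4π²)^(1/3) = 7124 km.
Altitude h = a − R = 7124 − 6370 = 754 km.

754 km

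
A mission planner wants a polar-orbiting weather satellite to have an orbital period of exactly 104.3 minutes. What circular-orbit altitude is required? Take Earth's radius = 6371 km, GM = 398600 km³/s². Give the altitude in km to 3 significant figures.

969 km

T = 104.3 min = 6258.0 s.
From T = 2π√(a³/μ): a = (μ T²/4π²)^(1/3) = (398600 × 6258.0² / 4π²)^(1/3) = 7340 km.
Altitude h = a − R = 7340 − 6371 = 969 km.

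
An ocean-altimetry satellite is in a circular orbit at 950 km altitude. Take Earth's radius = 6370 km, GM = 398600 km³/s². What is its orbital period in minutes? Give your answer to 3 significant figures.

104 min

Semi-major axis a = 6370 + 950 = 7320 km. Period T = 2π√(a³/μ) = 2π√(7320³/398600) = 6232.7 s = 103.88 min.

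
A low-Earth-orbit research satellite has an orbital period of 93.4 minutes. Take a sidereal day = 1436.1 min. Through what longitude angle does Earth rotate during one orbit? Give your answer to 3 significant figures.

T = 93.4 min = 5604.0 s.
During one orbit Earth rotates (5604.0 / 86166) × 360° = 23.41°.

23.4°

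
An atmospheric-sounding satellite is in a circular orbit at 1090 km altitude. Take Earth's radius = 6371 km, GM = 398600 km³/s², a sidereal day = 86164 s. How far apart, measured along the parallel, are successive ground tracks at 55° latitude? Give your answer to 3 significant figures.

Semi-major axis a = 6371 + 1090 = 7461 km. Period T = 2π√(a³/μ) = 2π√(7461³/398600) = 6413.7 s = 106.89 min.
Node shift per orbit = (6413.7/86164) × 360° = 26.80°.
Equatorial spacing = 26.80 × 111.2 km/° = 2980 km.
At 55° latitude, spacing = 2980 × cos(55°) = 1709 km.

1710 km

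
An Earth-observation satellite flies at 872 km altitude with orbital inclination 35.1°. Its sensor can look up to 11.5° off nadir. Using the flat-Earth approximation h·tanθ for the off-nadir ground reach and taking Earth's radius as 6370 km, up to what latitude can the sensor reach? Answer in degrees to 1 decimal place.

For a prograde orbit the ground track reaches latitude ±i = ±35.1°.
Sensor half-swath on the ground ≈ 872·tan(11.5°) = 177 km = 1.60° of latitude.
Maximum observable latitude ≈ 35.1 + 1.60 = 36.7°.

36.7°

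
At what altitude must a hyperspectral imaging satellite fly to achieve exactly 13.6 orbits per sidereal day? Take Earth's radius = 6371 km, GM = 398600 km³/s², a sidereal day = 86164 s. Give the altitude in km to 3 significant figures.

1030 km

Required period T = 86164 / 13.6 = 6335.6 s.
From T = 2π√(a³/μ): a = (μ T²/4π²)^(1/3) = (398600 × 6335.6² / 4π²)^(1/3) = 7400 km.
Altitude h = a − R = 7400 − 6371 = 1029 km.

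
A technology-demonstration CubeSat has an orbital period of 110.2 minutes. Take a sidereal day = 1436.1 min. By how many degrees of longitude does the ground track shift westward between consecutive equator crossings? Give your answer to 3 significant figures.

T = 110.2 min = 6612.0 s.
During one orbit Earth rotates (6612.0 / 86166) × 360° = 27.62°.

27.6°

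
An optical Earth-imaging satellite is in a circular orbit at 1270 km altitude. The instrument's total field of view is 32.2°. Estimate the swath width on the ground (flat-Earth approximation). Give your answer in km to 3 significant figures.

Half-angle = 32.2°/2 = 16.1°.
Swath width ≈ 2h·tan(θ/2) = 2 × 1270 × tan(16.1°) = 733.1 km.

733 km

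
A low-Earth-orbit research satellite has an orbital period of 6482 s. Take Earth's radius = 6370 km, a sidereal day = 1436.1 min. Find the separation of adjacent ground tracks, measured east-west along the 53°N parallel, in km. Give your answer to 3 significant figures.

Node shift per orbit = (6482.0/86166) × 360° = 27.08°.
Equatorial spacing = 27.08 × 111.2 km/° = 3011 km.
At 53° latitude, spacing = 3011 × cos(53°) = 1812 km.

1810 km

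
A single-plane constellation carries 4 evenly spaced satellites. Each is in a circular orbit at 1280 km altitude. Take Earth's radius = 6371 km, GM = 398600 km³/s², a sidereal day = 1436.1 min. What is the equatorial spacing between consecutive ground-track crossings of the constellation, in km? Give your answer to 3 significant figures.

Semi-major axis a = 6371 + 1280 = 7651 km. Period T = 2π√(a³/μ) = 2π√(7651³/398600) = 6660.2 s = 111.00 min.
Single-satellite node shift = (6660.2/86166) × 360° = 27.83°.
With 4 satellites evenly phased, successive equator crossings are 27.83/4 = 6.957° apart.
That is 6.957 × 111.2 = 774 km at the equator.

774 km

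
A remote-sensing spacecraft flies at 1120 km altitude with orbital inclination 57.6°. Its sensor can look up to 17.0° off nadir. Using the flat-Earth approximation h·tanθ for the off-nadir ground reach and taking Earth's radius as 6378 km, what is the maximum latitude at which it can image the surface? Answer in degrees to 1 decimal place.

For a prograde orbit the ground track reaches latitude ±i = ±57.6°.
Sensor half-swath on the ground ≈ 1120·tan(17.0°) = 342 km = 3.08° of latitude.
Maximum observable latitude ≈ 57.6 + 3.08 = 60.7°.

60.7°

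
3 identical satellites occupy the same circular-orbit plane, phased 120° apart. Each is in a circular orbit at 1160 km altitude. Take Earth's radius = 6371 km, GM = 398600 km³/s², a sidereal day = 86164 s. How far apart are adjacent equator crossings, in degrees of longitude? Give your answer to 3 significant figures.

9.06°

Semi-major axis a = 6371 + 1160 = 7531 km. Period T = 2π√(a³/μ) = 2π√(7531³/398600) = 6504.1 s = 108.40 min.
Single-satellite node shift = (6504.1/86164) × 360° = 27.17°.
With 3 satellites evenly phased, successive equator crossings are 27.17/3 = 9.058° apart.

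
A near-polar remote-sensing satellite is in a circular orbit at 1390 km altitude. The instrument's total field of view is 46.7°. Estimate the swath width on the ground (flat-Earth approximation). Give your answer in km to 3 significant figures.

1200 km

Half-angle = 46.7°/2 = 23.35°.
Swath width ≈ 2h·tan(θ/2) = 2 × 1390 × tan(23.35°) = 1200.1 km.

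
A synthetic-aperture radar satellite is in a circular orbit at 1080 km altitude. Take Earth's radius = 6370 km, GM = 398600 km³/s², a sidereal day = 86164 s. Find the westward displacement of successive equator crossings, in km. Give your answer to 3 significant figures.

Semi-major axis a = 6370 + 1080 = 7450 km. Period T = 2π√(a³/μ) = 2π√(7450³/398600) = 6399.5 s = 106.66 min.
During one orbit Earth rotates (6399.5 / 86164) × 360° = 26.74°.
At the equator that is 26.74° × (2π·6370/360) km/° = 26.74 × 111.2 = 2973 km.

2970 km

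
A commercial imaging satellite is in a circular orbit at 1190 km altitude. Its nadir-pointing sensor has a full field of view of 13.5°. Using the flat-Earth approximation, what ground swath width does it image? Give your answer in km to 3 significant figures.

Half-angle = 13.5°/2 = 6.75°.
Swath width ≈ 2h·tan(θ/2) = 2 × 1190 × tan(6.75°) = 281.7 km.

282 km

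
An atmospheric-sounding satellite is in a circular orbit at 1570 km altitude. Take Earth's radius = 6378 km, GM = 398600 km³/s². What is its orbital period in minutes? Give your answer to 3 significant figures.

Semi-major axis a = 6378 + 1570 = 7948 km. Period T = 2π√(a³/μ) = 2π√(7948³/398600) = 7051.8 s = 117.53 min.

118 min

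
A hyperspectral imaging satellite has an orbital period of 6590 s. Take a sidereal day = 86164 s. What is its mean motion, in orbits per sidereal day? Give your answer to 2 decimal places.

13.07

Orbits per sidereal day = 86164 / 6590.0 = 13.075.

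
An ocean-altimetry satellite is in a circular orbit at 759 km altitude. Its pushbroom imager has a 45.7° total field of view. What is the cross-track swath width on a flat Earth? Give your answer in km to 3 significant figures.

640 km

Half-angle = 45.7°/2 = 22.85°.
Swath width ≈ 2h·tan(θ/2) = 2 × 759 × tan(22.85°) = 639.7 km.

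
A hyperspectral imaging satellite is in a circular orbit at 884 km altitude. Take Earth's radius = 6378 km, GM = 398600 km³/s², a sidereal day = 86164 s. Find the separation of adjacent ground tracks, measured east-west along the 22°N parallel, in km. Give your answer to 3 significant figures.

2660 km

Semi-major axis a = 6378 + 884 = 7262 km. Period T = 2π√(a³/μ) = 2π√(7262³/398600) = 6158.8 s = 102.65 min.
Node shift per orbit = (6158.8/86164) × 360° = 25.73°.
Equatorial spacing = 25.73 × 111.3 km/° = 2864 km.
At 22° latitude, spacing = 2864 × cos(22°) = 2656 km.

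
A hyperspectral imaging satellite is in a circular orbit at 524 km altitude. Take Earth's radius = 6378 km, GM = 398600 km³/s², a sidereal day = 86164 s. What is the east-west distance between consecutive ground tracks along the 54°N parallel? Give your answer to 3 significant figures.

1560 km

Semi-major axis a = 6378 + 524 = 6902 km. Period T = 2π√(a³/μ) = 2π√(6902³/398600) = 5706.6 s = 95.11 min.
Node shift per orbit = (5706.6/86164) × 360° = 23.84°.
Equatorial spacing = 23.84 × 111.3 km/° = 2654 km.
At 54° latitude, spacing = 2654 × cos(54°) = 1560 km.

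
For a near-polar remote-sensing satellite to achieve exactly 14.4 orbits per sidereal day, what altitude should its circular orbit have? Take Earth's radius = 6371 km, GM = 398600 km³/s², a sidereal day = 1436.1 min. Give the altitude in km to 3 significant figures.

753 km

Required period T = 86166 / 14.4 = 5983.8 s.
From T = 2π√(a³/μ): a = (μ T²/4π²)^(1/3) = (398600 × 5983.8² / 4π²)^(1/3) = 7124 km.
Altitude h = a − R = 7124 − 6371 = 753 km.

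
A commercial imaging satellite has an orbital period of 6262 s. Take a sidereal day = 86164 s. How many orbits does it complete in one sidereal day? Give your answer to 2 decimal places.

13.76

Orbits per sidereal day = 86164 / 6262.0 = 13.760.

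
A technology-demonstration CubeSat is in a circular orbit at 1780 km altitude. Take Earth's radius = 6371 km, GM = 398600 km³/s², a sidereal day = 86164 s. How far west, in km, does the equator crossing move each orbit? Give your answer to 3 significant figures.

Semi-major axis a = 6371 + 1780 = 8151 km. Period T = 2π√(a³/μ) = 2π√(8151³/398600) = 7323.6 s = 122.06 min.
During one orbit Earth rotates (7323.6 / 86164) × 360° = 30.60°.
At the equator that is 30.60° × (2π·6371/360) km/° = 30.60 × 111.2 = 3402 km.

3400 km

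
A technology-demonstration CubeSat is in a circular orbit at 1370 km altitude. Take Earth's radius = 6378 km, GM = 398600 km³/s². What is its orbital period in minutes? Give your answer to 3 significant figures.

Semi-major axis a = 6378 + 1370 = 7748 km. Period T = 2π√(a³/μ) = 2π√(7748³/398600) = 6787.3 s = 113.12 min.

113 min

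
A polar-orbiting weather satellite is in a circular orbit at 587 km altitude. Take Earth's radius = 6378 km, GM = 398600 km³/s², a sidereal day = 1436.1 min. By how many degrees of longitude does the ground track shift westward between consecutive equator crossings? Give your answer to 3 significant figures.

24.2°

Semi-major axis a = 6378 + 587 = 6965 km. Period T = 2π√(a³/μ) = 2π√(6965³/398600) = 5784.9 s = 96.41 min.
During one orbit Earth rotates (5784.9 / 86166) × 360° = 24.17°.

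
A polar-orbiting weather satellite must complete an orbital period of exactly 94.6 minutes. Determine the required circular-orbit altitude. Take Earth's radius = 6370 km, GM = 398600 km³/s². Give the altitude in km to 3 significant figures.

T = 94.6 min = 5676.0 s.
From T = 2π√(a³/μ): a = (μ T²/4π²)^(1/3) = (398600 × 5676.0² / 4π²)^(1/3) = 6877 km.
Altitude h = a − R = 6877 − 6370 = 507 km.

507 km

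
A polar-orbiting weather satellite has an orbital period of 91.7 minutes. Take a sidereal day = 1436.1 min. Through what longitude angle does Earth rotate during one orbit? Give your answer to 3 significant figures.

T = 91.7 min = 5502.0 s.
During one orbit Earth rotates (5502.0 / 86166) × 360° = 22.99°.

23.0°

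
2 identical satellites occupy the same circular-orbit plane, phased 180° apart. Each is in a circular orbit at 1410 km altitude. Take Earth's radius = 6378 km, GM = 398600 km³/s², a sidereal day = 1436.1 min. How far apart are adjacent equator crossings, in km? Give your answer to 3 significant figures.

Semi-major axis a = 6378 + 1410 = 7788 km. Period T = 2π√(a³/μ) = 2π√(7788³/398600) = 6839.9 s = 114.00 min.
Single-satellite node shift = (6839.9/86166) × 360° = 28.58°.
With 2 satellites evenly phased, successive equator crossings are 28.58/2 = 14.289° apart.
That is 14.289 × 111.3 = 1591 km at the equator.

1590 km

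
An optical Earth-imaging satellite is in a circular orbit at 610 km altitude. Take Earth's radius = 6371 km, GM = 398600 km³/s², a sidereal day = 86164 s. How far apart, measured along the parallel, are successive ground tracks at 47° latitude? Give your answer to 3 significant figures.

Semi-major axis a = 6371 + 610 = 6981 km. Period T = 2π√(a³/μ) = 2π√(6981³/398600) = 5804.8 s = 96.75 min.
Node shift per orbit = (5804.8/86164) × 360° = 24.25°.
Equatorial spacing = 24.25 × 111.2 km/° = 2697 km.
At 47° latitude, spacing = 2697 × cos(47°) = 1839 km.

1840 km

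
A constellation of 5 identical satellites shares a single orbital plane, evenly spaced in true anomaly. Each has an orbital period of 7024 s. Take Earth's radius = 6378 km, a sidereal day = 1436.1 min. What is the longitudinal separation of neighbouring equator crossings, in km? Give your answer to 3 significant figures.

653 km

Single-satellite node shift = (7024.0/86166) × 360° = 29.35°.
With 5 satellites evenly phased, successive equator crossings are 29.35/5 = 5.869° apart.
That is 5.869 × 111.3 = 653 km at the equator.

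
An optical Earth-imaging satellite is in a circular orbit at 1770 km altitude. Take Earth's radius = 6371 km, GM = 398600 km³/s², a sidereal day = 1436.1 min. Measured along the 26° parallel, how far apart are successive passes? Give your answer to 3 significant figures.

3050 km

Semi-major axis a = 6371 + 1770 = 8141 km. Period T = 2π√(a³/μ) = 2π√(8141³/398600) = 7310.2 s = 121.84 min.
Node shift per orbit = (7310.2/86166) × 360° = 30.54°.
Equatorial spacing = 30.54 × 111.2 km/° = 3396 km.
At 26° latitude, spacing = 3396 × cos(26°) = 3052 km.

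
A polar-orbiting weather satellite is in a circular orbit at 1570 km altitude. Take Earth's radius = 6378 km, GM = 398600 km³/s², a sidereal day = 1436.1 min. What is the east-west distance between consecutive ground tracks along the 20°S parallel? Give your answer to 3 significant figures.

Semi-major axis a = 6378 + 1570 = 7948 km. Period T = 2π√(a³/μ) = 2π√(7948³/398600) = 7051.8 s = 117.53 min.
Node shift per orbit = (7051.8/86166) × 360° = 29.46°.
Equatorial spacing = 29.46 × 111.3 km/° = 3280 km.
At 20° latitude, spacing = 3280 × cos(20°) = 3082 km.

3080 km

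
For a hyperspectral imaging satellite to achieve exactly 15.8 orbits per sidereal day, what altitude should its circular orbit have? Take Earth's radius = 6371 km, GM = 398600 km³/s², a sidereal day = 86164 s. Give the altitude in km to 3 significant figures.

325 km

Required period T = 86164 / 15.8 = 5453.4 s.
From T = 2π√(a³/μ): a = (μ T²/4π²)^(1/3) = (398600 × 5453.4² / 4π²)^(1/3) = 6696 km.
Altitude h = a − R = 6696 − 6371 = 325 km.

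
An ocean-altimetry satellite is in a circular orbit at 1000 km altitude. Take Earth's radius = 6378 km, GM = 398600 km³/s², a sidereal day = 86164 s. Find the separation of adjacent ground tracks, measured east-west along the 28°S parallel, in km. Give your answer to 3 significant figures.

2590 km

Semi-major axis a = 6378 + 1000 = 7378 km. Period T = 2π√(a³/μ) = 2π√(7378³/398600) = 6306.9 s = 105.12 min.
Node shift per orbit = (6306.9/86164) × 360° = 26.35°.
Equatorial spacing = 26.35 × 111.3 km/° = 2933 km.
At 28° latitude, spacing = 2933 × cos(28°) = 2590 km.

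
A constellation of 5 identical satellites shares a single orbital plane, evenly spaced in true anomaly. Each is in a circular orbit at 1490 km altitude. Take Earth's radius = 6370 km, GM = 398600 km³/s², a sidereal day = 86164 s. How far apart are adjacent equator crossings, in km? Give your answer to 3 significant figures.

644 km

Semi-major axis a = 6370 + 1490 = 7860 km. Period T = 2π√(a³/μ) = 2π√(7860³/398600) = 6935.0 s = 115.58 min.
Single-satellite node shift = (6935.0/86164) × 360° = 28.97°.
With 5 satellites evenly phased, successive equator crossings are 28.97/5 = 5.795° apart.
That is 5.795 × 111.2 = 644 km at the equator.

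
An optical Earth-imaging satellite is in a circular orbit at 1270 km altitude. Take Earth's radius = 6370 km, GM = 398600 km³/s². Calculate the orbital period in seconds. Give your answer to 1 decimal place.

6645.9 seconds

Semi-major axis a = 6370 + 1270 = 7640 km. Period T = 2π√(a³/μ) = 2π√(7640³/398600) = 6645.9 s = 110.76 min.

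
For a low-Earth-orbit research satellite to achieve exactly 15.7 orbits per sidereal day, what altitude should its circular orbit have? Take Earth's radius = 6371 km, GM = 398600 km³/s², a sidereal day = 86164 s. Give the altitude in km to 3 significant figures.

354 km

Required period T = 86164 / 15.7 = 5488.2 s.
From T = 2π√(a³/μ): a = (μ T²/4π²)^(1/3) = (398600 × 5488.2² / 4π²)^(1/3) = 6725 km.
Altitude h = a − R = 6725 − 6371 = 354 km.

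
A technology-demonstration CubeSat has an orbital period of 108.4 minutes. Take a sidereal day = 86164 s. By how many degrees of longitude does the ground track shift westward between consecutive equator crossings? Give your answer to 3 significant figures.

T = 108.4 min = 6504.0 s.
During one orbit Earth rotates (6504.0 / 86164) × 360° = 27.17°.

27.2°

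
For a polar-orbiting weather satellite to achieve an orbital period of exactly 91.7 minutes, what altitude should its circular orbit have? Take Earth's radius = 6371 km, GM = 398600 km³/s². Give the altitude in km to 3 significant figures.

365 km

T = 91.7 min = 5502.0 s.
From T = 2π√(a³/μ): a = (μ T²/4π²)^(1/3) = (398600 × 5502.0² / 4π²)^(1/3) = 6736 km.
Altitude h = a − R = 6736 − 6371 = 365 km.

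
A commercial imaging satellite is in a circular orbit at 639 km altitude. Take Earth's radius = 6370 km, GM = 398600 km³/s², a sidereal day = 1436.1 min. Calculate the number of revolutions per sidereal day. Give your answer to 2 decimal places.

Semi-major axis a = 6370 + 639 = 7009 km. Period T = 2π√(a³/μ) = 2π√(7009³/398600) = 5839.8 s = 97.33 min.
Orbits per sidereal day = 86166 / 5839.8 = 14.755.

14.76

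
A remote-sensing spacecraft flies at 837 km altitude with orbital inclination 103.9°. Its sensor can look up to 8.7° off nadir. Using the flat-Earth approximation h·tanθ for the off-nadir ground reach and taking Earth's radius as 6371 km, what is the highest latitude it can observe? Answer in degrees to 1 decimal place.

Retrograde orbit: the ground track reaches ±(180° − i) = ±(180 − 103.9) = ±76.1°.
Sensor half-swath on the ground ≈ 837·tan(8.7°) = 128 km = 1.15° of latitude.
Maximum observable latitude ≈ 76.1 + 1.15 = 77.3°.

77.3°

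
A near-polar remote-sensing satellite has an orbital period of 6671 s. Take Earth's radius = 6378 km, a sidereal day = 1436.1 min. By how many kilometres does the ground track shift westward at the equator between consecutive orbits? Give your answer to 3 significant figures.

3100 km

During one orbit Earth rotates (6671.0 / 86166) × 360° = 27.87°.
At the equator that is 27.87° × (2π·6378/360) km/° = 27.87 × 111.3 = 3103 km.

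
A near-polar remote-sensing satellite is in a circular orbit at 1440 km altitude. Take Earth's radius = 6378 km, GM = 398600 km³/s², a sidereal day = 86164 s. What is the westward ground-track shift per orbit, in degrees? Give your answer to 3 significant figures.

Semi-major axis a = 6378 + 1440 = 7818 km. Period T = 2π√(a³/μ) = 2π√(7818³/398600) = 6879.5 s = 114.66 min.
During one orbit Earth rotates (6879.5 / 86164) × 360° = 28.74°.

28.7°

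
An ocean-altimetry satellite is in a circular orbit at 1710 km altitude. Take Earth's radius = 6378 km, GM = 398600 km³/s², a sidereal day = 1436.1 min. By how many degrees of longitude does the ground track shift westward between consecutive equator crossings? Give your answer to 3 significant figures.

Semi-major axis a = 6378 + 1710 = 8088 km. Period T = 2π√(a³/μ) = 2π√(8088³/398600) = 7238.9 s = 120.65 min.
During one orbit Earth rotates (7238.9 / 86166) × 360° = 30.24°.

30.2°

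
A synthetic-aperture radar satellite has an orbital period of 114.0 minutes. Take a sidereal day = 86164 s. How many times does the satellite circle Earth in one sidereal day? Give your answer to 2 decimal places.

T = 114.0 min = 6840.0 s.
Orbits per sidereal day = 86164 / 6840.0 = 12.597.

12.60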